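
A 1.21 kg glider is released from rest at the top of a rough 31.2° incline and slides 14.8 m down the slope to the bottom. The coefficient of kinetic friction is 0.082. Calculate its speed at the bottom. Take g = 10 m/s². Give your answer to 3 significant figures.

v = 11.5 m/s

Work–energy: mg(L sinθ) − μ_k(mg cosθ)L = ½mv²
mgh = mgL sinθ = (1.21)(10)(14.8)sin31.2° = 92.768 J
W_f = μ_k mg cosθ · L = (0.082)(1.21)(10)cos31.2°·14.8 = 12.56 J
½mv² = 92.768 − 12.56 = 80.208 J
v = √(2 × 80.208/1.21) = 11.51 m/s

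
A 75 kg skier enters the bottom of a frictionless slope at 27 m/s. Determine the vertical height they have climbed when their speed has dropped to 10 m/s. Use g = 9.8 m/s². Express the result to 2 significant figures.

h = 32 m

Energy balance between the two points: ½mv₁² = ½mv₂² + mgh
h = (v₁² − v₂²)/(2g) = (27² − 10²)/(2 × 9.8) = 32.09 m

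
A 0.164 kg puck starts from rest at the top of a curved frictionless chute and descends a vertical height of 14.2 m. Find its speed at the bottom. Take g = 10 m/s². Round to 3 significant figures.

Energy conservation between the two points: mgh = ½mv²
v = √(2gh) = √(2 × 10 × 14.2) = √284.00 = 16.85 m/s

v = 16.9 m/s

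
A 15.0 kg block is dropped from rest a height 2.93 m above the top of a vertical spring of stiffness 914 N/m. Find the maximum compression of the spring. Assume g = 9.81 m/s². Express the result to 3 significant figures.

x = 1.15 m

Let x be the compression. The total drop is H + x, and the block is instantaneously at rest at max compression, so energy conservation gives:
mg(H + x) = ½kx²
½(914)x² − (15.0)(9.81)x − (15.0)(9.81)(2.93) = 0
457.0x² − 147.2x − 431.1 = 0
x = [147.2 + √(21653 + 788141)]/(2 × 457.0) = 1.146 m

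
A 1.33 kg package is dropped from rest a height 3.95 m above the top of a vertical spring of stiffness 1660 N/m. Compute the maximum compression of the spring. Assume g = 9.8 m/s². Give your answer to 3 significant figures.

x = 0.257 m

Let x be the compression. The total drop is H + x, and the package is instantaneously at rest at max compression, so energy conservation gives:
mg(H + x) = ½kx²
½(1660)x² − (1.33)(9.8)x − (1.33)(9.8)(3.95) = 0
830.0x² − 13.03x − 51.48 = 0
x = [13.03 + √(169.9 + 170928)]/(2 × 830.0) = 0.2570 m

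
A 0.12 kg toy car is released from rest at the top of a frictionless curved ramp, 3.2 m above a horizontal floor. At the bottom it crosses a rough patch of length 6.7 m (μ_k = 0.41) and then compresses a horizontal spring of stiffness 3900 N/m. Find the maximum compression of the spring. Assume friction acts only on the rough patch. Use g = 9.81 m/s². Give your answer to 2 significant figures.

Initial energy: E₁ = mgh = (0.12)(9.81)(3.2) = 3.7670 J
Friction removes W_f = μ_k mg d = (0.41)(0.12)(9.81)(6.7) = 3.234 J
Energy reaching the spring: E = 3.7670 − 3.234 = 0.53327 J
At max compression ½kx² = E ⇒ x = √(2E/k) = √(2 × 0.53327/3900) = 0.01654 m

x = 0.017 m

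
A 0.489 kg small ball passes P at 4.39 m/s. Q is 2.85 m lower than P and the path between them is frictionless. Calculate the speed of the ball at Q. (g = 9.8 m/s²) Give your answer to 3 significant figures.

v = 8.67 m/s

Equating total energy at the two states: ½mv₀² + mgh = ½mv²
The mass cancels from both sides.
v² = v₀² + 2gh = (4.39)² + 2(9.8)(2.85) = 75.132
v = √75.132 = 8.668 m/s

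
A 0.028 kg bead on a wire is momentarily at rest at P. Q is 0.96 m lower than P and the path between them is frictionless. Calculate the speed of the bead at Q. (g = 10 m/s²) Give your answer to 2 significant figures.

By conservation of mechanical energy, mgh = ½mv²
v = √(2gh) = √(2 × 10 × 0.96) = √19.200 = 4.382 m/s

v = 4.4 m/s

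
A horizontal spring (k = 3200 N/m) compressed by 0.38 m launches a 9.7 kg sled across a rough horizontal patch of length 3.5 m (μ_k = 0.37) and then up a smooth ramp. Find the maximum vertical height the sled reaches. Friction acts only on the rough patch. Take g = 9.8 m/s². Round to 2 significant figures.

h = 1.1 m

Spring energy: E₀ = ½kx² = ½(3200)(0.38)² = 231.04 J
Friction: W_f = μ_k mg d = (0.37)(9.7)(9.8)(3.5) = 123.1 J
Energy at base of ramp: E = 231.04 − 123.1 = 107.94 J
At max height all remaining energy is PE: mgh = E ⇒ h = E/(mg) = 107.94/(9.7 × 9.8) = 1.135 m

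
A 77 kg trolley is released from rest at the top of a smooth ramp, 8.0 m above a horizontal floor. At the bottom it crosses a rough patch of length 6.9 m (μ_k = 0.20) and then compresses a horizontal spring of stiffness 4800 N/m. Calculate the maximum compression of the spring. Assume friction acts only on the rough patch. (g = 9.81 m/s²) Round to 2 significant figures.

Initial energy: E₁ = mgh = (77)(9.81)(8.0) = 6043.0 J
Friction removes W_f = μ_k mg d = (0.20)(77)(9.81)(6.9) = 1042 J
Energy reaching the spring: E = 6043.0 − 1042 = 5000.5 J
At max compression ½kx² = E ⇒ x = √(2E/k) = √(2 × 5000.5/4800) = 1.443 m

x = 1.4 m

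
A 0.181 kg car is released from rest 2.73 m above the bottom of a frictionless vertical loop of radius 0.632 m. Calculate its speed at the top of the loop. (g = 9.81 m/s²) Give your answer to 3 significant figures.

Energy conservation: mgh = ½mv_top² + mg(2r)
v_top² = 2g(h − 2r) = 2(9.81)(2.73 − 1.264) = 28.76
v_top = 5.363 m/s

v = 5.36 m/s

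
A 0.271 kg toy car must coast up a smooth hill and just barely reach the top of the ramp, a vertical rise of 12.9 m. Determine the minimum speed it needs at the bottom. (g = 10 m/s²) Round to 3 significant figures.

v = 16.1 m/s

At the top it is momentarily at rest, so all KE converts to PE: ½mv² = mgh
v = √(2gh) = √(2 × 10 × 12.9) = 16.06 m/s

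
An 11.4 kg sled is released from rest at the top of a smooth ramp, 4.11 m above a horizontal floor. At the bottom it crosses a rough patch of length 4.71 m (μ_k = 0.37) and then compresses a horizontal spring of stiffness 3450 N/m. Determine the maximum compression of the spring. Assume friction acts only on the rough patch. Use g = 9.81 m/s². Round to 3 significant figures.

Initial energy: E₁ = mgh = (11.4)(9.81)(4.11) = 459.64 J
Friction removes W_f = μ_k mg d = (0.37)(11.4)(9.81)(4.71) = 194.9 J
Energy reaching the spring: E = 459.64 − 194.9 = 264.74 J
At max compression ½kx² = E ⇒ x = √(2E/k) = √(2 × 264.74/3450) = 0.3918 m

x = 0.392 m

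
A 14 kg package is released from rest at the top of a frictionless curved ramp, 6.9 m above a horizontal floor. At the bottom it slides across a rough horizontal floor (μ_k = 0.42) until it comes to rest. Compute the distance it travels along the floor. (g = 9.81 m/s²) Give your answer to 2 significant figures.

Energy bookkeeping (friction removes W_f = μ_k N d):
At rest all PE has been dissipated by friction: mgh = μ_k m g d
d = h/μ_k = 6.9/0.42 = 16.43 m

d = 16 m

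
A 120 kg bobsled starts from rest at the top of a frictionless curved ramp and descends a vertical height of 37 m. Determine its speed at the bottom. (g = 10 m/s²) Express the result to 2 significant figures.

v = 27 m/s

By conservation of mechanical energy, mgh = ½mv²
v = √(2gh) = √(2 × 10 × 37) = √740.00 = 27.20 m/s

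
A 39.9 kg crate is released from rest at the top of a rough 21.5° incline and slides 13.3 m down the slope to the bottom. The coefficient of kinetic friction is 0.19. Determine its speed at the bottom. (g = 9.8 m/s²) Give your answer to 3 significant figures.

Work–energy: mg(L sinθ) − μ_k(mg cosθ)L = ½mv²
mgh = mgL sinθ = (39.9)(9.8)(13.3)sin21.5° = 1906.0 J
W_f = μ_k mg cosθ · L = (0.19)(39.9)(9.8)cos21.5°·13.3 = 919.4 J
½mv² = 1906.0 − 919.4 = 986.66 J
v = √(2 × 986.66/39.9) = 7.033 m/s

v = 7.03 m/s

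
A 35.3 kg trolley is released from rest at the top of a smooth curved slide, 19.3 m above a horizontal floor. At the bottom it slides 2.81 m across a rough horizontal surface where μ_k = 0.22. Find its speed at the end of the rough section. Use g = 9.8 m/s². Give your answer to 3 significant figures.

Applying the work–energy principle:
mgh = ½mv² + μ_k m g d
W_f = μ_k mg d = (0.22)(35.3)(9.8)(2.81) = 213.9 J
½mv² = mgh − W_f = 6676.6 − 213.9 = 6462.8 J
v = √(2 × 6462.8/35.3) = 19.14 m/s

v = 19.1 m/s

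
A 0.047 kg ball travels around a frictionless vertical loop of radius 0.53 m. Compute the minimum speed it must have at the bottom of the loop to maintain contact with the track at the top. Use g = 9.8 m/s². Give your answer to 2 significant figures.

v = 5.1 m/s

At the top: mg = mv_top²/r ⇒ v_top² = gr = 5.194 m²/s²
Energy from bottom to top (height 2r): ½mv_bot² = ½mv_top² + mg(2r)
v_bot² = gr + 4gr = 5gr = 25.97
v_bot = √(5gr) = 5.096 m/s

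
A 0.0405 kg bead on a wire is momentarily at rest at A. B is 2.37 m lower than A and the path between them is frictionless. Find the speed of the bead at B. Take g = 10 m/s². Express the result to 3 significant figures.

v = 6.88 m/s

Mechanical energy is conserved (no friction): mgh = ½mv²
v = √(2gh) = √(2 × 10 × 2.37) = √47.400 = 6.885 m/s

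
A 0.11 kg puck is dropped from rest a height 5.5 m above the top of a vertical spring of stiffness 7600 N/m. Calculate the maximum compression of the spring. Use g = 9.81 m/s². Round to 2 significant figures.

Take the reference level at the top of the uncompressed spring. At max compression the puck has fallen H + x and is momentarily at rest:
mg(H + x) = ½kx²
½(7600)x² − (0.11)(9.81)x − (0.11)(9.81)(5.5) = 0
3800x² − 1.079x − 5.935 = 0
x = [1.079 + √(1.164 + 90213)]/(2 × 3800) = 0.03966 m

x = 0.040 m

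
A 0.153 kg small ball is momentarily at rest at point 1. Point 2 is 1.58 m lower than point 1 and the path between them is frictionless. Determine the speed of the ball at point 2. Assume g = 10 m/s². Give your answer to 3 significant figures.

Equating total energy at the two states: mgh = ½mv²
v = √(2gh) = √(2 × 10 × 1.58) = √31.600 = 5.621 m/s

v = 5.62 m/s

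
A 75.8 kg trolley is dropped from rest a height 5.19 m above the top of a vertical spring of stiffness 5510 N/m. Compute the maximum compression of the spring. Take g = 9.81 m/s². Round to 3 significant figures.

Take the reference level at the top of the uncompressed spring. At max compression the trolley has fallen H + x and is momentarily at rest:
mg(H + x) = ½kx²
½(5510)x² − (75.8)(9.81)x − (75.8)(9.81)(5.19) = 0
2755x² − 743.6x − 3859 = 0
x = [743.6 + √(552938 + 4.2529e+07)]/(2 × 2755) = 1.326 m

x = 1.33 m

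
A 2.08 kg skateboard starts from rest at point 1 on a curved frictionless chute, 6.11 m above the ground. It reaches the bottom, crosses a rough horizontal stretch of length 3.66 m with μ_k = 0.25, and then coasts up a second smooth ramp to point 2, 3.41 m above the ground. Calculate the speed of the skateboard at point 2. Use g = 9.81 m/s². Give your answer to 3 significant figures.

v = 5.92 m/s

Energy at 1: mgh₁ = (2.08)(9.81)(6.11) = 124.67 J
Friction loss: W_f = μ_k mg d = 18.67 J
At 2: ½mv² + mgh₂ = mgh₁ − W_f
½mv² = 124.67 − 18.67 − 69.580 = 36.423 J
v = √(2 × 36.423/2.08) = 5.918 m/s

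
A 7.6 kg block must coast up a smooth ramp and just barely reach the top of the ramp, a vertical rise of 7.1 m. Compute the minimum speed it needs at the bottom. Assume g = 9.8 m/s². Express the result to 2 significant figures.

At the top it is momentarily at rest, so all KE converts to PE: ½mv² = mgh
v = √(2gh) = √(2 × 9.8 × 7.1) = 11.80 m/s

v = 12 m/s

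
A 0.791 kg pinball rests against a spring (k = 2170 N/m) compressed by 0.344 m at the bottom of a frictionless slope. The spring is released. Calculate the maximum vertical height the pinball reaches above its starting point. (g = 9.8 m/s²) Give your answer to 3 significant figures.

h = 16.6 m

Energy conservation from release to the highest point: ½kx² = mgh
h = kx²/(2mg) = (2170)(0.344)²/(2 × 0.791 × 9.8) = 16.56 m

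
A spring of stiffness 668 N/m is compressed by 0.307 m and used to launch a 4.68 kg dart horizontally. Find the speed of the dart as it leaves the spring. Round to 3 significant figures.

v = 3.67 m/s

Conservation of energy: ½kx² = ½mv²
v = x√(k/m) = 0.307 × √(668/4.68) = 3.668 m/s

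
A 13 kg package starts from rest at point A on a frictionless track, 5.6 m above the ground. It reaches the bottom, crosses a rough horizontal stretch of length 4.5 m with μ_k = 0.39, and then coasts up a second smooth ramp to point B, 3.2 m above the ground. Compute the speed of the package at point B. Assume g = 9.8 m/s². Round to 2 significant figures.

v = 3.6 m/s

Energy at A: mgh₁ = (13)(9.8)(5.6) = 713.44 J
Friction loss: W_f = μ_k mg d = 223.6 J
At B: ½mv² + mgh₂ = mgh₁ − W_f
½mv² = 713.44 − 223.6 − 407.68 = 82.173 J
v = √(2 × 82.173/13) = 3.556 m/s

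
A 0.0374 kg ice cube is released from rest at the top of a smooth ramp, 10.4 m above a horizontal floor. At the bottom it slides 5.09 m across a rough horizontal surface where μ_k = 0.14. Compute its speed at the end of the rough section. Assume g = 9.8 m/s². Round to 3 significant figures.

Energy bookkeeping (friction removes W_f = μ_k N d):
mgh = ½mv² + μ_k m g d
W_f = μ_k mg d = (0.14)(0.0374)(9.8)(5.09) = 0.2612 J
½mv² = mgh − W_f = 3.8118 − 0.2612 = 3.5506 J
v = √(2 × 3.5506/0.0374) = 13.78 m/s

v = 13.8 m/s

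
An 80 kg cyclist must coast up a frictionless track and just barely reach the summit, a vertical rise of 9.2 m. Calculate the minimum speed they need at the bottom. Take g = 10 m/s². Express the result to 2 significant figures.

At the top they are momentarily at rest, so all KE converts to PE: ½mv² = mgh
v = √(2gh) = √(2 × 10 × 9.2) = 13.56 m/s

v = 14 m/s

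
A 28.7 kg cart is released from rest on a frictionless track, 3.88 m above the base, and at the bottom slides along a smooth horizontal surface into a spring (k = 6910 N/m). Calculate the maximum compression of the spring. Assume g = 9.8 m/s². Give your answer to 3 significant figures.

Gravitational PE at the top equals spring PE at max compression: mgh = ½kx²
x = √(2mgh/k) = √(2 × 28.7 × 9.8 × 3.88 / 6910) = 0.5620 m

x = 0.562 m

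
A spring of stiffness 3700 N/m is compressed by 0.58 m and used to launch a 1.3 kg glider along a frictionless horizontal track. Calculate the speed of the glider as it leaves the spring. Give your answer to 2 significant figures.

Conservation of energy: ½kx² = ½mv²
v = x√(k/m) = 0.58 × √(3700/1.3) = 30.94 m/s

v = 31 m/s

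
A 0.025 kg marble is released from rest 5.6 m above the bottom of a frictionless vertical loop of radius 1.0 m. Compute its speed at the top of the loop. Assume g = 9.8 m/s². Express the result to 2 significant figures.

Energy conservation: mgh = ½mv_top² + mg(2r)
v_top² = 2g(h − 2r) = 2(9.8)(5.6 − 2.000) = 70.56
v_top = 8.400 m/s

v = 8.4 m/s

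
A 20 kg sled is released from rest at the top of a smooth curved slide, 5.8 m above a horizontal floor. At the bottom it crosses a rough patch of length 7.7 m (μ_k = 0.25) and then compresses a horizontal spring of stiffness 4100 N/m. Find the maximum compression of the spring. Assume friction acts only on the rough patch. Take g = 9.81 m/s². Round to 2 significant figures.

x = 0.61 m

Initial energy: E₁ = mgh = (20)(9.81)(5.8) = 1138.0 J
Friction removes W_f = μ_k mg d = (0.25)(20)(9.81)(7.7) = 377.7 J
Energy reaching the spring: E = 1138.0 − 377.7 = 760.27 J
At max compression ½kx² = E ⇒ x = √(2E/k) = √(2 × 760.27/4100) = 0.6090 m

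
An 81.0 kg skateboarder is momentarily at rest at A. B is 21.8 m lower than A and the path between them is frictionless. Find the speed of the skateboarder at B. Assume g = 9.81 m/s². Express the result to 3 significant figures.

v = 20.7 m/s

Mechanical energy is conserved (no friction): mgh = ½mv²
v = √(2gh) = √(2 × 9.81 × 21.8) = √427.72 = 20.68 m/s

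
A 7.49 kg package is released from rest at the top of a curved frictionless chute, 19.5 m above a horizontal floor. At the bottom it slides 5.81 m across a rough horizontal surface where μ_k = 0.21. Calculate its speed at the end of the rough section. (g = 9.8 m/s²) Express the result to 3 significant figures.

v = 18.9 m/s

Applying the work–energy principle:
mgh = ½mv² + μ_k m g d
W_f = μ_k mg d = (0.21)(7.49)(9.8)(5.81) = 89.56 J
½mv² = mgh − W_f = 1431.3 − 89.56 = 1341.8 J
v = √(2 × 1341.8/7.49) = 18.93 m/s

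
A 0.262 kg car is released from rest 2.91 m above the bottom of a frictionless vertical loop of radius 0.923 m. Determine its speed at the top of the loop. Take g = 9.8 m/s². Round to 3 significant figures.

Energy conservation: mgh = ½mv_top² + mg(2r)
v_top² = 2g(h − 2r) = 2(9.8)(2.91 − 1.846) = 20.85
v_top = 4.567 m/s

v = 4.57 m/s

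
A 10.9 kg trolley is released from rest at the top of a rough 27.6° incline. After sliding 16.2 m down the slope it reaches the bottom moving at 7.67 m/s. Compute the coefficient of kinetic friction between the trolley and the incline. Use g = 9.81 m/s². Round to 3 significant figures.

μ_k = 0.314

mgh = ½mv² + μ_k (mg cosθ) L, with h = L sinθ
mgL sinθ = 802.54 J; ½mv² = 320.62 J
W_f = 802.54 − 320.62 = 481.9 J
μ_k = W_f/(mg cosθ · L) = 481.9/(94.76 × 16.2) = 0.3139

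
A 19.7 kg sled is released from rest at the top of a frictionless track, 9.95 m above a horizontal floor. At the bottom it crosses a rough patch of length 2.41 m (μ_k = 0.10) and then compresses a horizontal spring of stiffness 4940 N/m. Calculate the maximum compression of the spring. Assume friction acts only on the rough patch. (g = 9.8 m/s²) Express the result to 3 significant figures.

x = 0.871 m

Initial energy: E₁ = mgh = (19.7)(9.8)(9.95) = 1920.9 J
Friction removes W_f = μ_k mg d = (0.10)(19.7)(9.8)(2.41) = 46.53 J
Energy reaching the spring: E = 1920.9 − 46.53 = 1874.4 J
At max compression ½kx² = E ⇒ x = √(2E/k) = √(2 × 1874.4/4940) = 0.8711 m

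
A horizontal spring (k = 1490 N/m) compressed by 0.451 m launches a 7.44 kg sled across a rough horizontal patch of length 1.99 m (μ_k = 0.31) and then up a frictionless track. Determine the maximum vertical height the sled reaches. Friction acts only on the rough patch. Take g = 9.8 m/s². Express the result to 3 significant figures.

h = 1.46 m

Spring energy: E₀ = ½kx² = ½(1490)(0.451)² = 151.53 J
Friction: W_f = μ_k mg d = (0.31)(7.44)(9.8)(1.99) = 44.98 J
Energy at base of ramp: E = 151.53 − 44.98 = 106.55 J
At max height all remaining energy is PE: mgh = E ⇒ h = E/(mg) = 106.55/(7.44 × 9.8) = 1.461 m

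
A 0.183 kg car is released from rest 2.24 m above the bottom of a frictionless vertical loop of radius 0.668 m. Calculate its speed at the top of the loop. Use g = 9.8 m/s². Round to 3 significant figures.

Energy conservation: mgh = ½mv_top² + mg(2r)
v_top² = 2g(h − 2r) = 2(9.8)(2.24 − 1.336) = 17.72
v_top = 4.209 m/s

v = 4.21 m/s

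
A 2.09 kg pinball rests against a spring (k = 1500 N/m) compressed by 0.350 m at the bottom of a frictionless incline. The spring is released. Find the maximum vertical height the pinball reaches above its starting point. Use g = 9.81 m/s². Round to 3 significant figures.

All spring PE becomes gravitational PE at the highest point: ½kx² = mgh
h = kx²/(2mg) = (1500)(0.350)²/(2 × 2.09 × 9.81) = 4.481 m

h = 4.48 m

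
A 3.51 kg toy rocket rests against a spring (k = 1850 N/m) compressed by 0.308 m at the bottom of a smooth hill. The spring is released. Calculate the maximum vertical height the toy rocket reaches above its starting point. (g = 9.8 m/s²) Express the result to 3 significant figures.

h = 2.55 m

At maximum height the toy rocket is at rest, so ½kx² = mgh
h = kx²/(2mg) = (1850)(0.308)²/(2 × 3.51 × 9.8) = 2.551 m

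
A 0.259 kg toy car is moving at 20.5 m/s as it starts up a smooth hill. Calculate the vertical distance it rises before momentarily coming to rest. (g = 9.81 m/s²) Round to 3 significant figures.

h = 21.4 m

Setting KE at the bottom equal to PE gained: ½mv² = mgh
h = v²/(2g) = 20.5²/(2 × 9.81) = 21.42 m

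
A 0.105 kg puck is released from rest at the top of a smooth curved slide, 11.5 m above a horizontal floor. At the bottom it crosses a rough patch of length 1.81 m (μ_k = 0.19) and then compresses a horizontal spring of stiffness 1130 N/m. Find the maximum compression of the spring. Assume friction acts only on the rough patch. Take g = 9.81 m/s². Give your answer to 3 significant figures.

Initial energy: E₁ = mgh = (0.105)(9.81)(11.5) = 11.846 J
Friction removes W_f = μ_k mg d = (0.19)(0.105)(9.81)(1.81) = 0.3542 J
Energy reaching the spring: E = 11.846 − 0.3542 = 11.491 J
At max compression ½kx² = E ⇒ x = √(2E/k) = √(2 × 11.491/1130) = 0.1426 m

x = 0.143 m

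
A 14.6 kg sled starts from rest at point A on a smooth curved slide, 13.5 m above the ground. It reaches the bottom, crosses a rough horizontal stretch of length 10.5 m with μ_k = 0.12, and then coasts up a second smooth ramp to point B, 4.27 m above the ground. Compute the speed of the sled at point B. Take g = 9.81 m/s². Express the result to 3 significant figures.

Energy at A: mgh₁ = (14.6)(9.81)(13.5) = 1933.6 J
Friction loss: W_f = μ_k mg d = 180.5 J
At B: ½mv² + mgh₂ = mgh₁ − W_f
½mv² = 1933.6 − 180.5 − 611.58 = 1141.5 J
v = √(2 × 1141.5/14.6) = 12.50 m/s

v = 12.5 m/s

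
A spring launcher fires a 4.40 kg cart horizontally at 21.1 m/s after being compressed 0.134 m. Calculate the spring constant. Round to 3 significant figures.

Spring PE at full compression equals KE at release: ½kx² = ½mv²
k = mv²/x² = (4.40)(21.1)²/(0.134)² = 109096 N/m

k = 109000 N/m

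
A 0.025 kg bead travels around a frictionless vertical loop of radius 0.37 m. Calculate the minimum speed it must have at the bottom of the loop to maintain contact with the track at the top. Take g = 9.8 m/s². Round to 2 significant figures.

At the top: mg = mv_top²/r ⇒ v_top² = gr = 3.626 m²/s²
Energy from bottom to top (height 2r): ½mv_bot² = ½mv_top² + mg(2r)
v_bot² = gr + 4gr = 5gr = 18.13
v_bot = √(5gr) = 4.258 m/s

v = 4.3 m/s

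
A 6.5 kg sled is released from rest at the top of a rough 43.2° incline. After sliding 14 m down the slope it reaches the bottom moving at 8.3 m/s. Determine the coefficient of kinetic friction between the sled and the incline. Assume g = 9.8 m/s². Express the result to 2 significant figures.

μ_k = 0.59

Energy balance down the incline: mg L sinθ − ½mv² = μ_k (mg cosθ) L
mgL sinθ = 610.48 J; ½mv² = 223.89 J
W_f = 610.48 − 223.89 = 386.6 J
μ_k = W_f/(mg cosθ · L) = 386.6/(46.44 × 14) = 0.5947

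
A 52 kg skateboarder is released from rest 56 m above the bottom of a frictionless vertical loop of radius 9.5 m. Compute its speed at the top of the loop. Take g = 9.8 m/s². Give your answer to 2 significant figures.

v = 27 m/s

Energy conservation: mgh = ½mv_top² + mg(2r)
v_top² = 2g(h − 2r) = 2(9.8)(56 − 19.00) = 725.2
v_top = 26.93 m/s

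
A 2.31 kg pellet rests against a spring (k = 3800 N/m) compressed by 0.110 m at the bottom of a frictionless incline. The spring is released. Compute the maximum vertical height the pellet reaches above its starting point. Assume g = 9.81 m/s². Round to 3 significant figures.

h = 1.01 m

At maximum height the pellet is at rest, so ½kx² = mgh
h = kx²/(2mg) = (3800)(0.110)²/(2 × 2.31 × 9.81) = 1.015 m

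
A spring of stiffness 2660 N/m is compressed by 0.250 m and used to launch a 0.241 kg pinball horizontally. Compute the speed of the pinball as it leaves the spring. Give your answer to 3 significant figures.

v = 26.3 m/s

Spring PE converts entirely to kinetic energy: ½kx² = ½mv²
v = x√(k/m) = 0.250 × √(2660/0.241) = 26.26 m/s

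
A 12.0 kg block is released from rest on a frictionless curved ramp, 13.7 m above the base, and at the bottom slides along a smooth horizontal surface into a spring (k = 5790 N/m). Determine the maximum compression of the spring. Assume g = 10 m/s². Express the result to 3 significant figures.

x = 0.754 m

Energy conservation (no friction) from release to max compression: mgh = ½kx²
x = √(2mgh/k) = √(2 × 12.0 × 10 × 13.7 / 5790) = 0.7536 m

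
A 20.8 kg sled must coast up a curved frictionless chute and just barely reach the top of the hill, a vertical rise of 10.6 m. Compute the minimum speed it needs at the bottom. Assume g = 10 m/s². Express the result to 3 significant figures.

v = 14.6 m/s

At the top it is momentarily at rest, so all KE converts to PE: ½mv² = mgh
v = √(2gh) = √(2 × 10 × 10.6) = 14.56 m/s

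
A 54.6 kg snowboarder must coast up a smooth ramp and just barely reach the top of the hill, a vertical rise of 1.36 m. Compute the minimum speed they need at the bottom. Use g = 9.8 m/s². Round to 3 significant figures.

At the top they are momentarily at rest, so all KE converts to PE: ½mv² = mgh
v = √(2gh) = √(2 × 9.8 × 1.36) = 5.163 m/s

v = 5.16 m/s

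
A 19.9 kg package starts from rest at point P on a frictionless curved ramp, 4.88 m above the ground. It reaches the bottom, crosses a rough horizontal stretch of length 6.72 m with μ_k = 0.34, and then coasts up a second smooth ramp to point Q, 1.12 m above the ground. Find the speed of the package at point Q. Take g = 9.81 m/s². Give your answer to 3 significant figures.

Energy at P: mgh₁ = (19.9)(9.81)(4.88) = 952.67 J
Friction loss: W_f = μ_k mg d = 446.0 J
At Q: ½mv² + mgh₂ = mgh₁ − W_f
½mv² = 952.67 − 446.0 − 218.65 = 287.99 J
v = √(2 × 287.99/19.9) = 5.380 m/s

v = 5.38 m/s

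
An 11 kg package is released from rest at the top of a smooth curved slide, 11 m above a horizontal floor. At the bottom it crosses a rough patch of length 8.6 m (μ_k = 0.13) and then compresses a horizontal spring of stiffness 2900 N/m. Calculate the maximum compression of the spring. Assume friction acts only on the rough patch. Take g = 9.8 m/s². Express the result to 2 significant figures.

x = 0.86 m

Initial energy: E₁ = mgh = (11)(9.8)(11) = 1185.8 J
Friction removes W_f = μ_k mg d = (0.13)(11)(9.8)(8.6) = 120.5 J
Energy reaching the spring: E = 1185.8 − 120.5 = 1065.3 J
At max compression ½kx² = E ⇒ x = √(2E/k) = √(2 × 1065.3/2900) = 0.8571 m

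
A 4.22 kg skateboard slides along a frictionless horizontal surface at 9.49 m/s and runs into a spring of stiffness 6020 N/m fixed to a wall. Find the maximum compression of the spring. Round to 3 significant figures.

Conservation of energy between contact and max compression: ½mv² = ½kx²
x = v√(m/k) = 9.49 × √(4.22/6020) = 0.2513 m

x = 0.251 m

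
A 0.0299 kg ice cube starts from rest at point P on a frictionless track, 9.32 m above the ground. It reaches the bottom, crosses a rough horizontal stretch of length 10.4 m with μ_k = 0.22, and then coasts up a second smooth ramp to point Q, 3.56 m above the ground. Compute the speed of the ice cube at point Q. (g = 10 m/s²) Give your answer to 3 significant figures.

v = 8.33 m/s

Energy at P: mgh₁ = (0.0299)(10)(9.32) = 2.7867 J
Friction loss: W_f = μ_k mg d = 0.6841 J
At Q: ½mv² + mgh₂ = mgh₁ − W_f
½mv² = 2.7867 − 0.6841 − 1.0644 = 1.0381 J
v = √(2 × 1.0381/0.0299) = 8.333 m/s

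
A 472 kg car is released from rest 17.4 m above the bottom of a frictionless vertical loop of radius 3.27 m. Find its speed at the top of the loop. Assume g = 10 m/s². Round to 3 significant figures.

v = 14.7 m/s

Energy conservation: mgh = ½mv_top² + mg(2r)
v_top² = 2g(h − 2r) = 2(10)(17.4 − 6.540) = 217.2
v_top = 14.74 m/s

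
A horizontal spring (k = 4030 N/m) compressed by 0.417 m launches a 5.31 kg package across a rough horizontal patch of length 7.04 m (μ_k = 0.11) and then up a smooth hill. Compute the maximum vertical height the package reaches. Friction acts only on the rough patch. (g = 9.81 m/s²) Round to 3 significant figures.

Spring energy: E₀ = ½kx² = ½(4030)(0.417)² = 350.39 J
Friction: W_f = μ_k mg d = (0.11)(5.31)(9.81)(7.04) = 40.34 J
Energy at base of ramp: E = 350.39 − 40.34 = 310.05 J
At max height all remaining energy is PE: mgh = E ⇒ h = E/(mg) = 310.05/(5.31 × 9.81) = 5.952 m

h = 5.95 m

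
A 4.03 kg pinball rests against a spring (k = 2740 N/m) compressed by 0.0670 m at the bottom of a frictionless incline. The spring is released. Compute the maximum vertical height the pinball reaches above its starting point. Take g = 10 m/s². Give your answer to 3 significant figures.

All spring PE becomes gravitational PE at the highest point: ½kx² = mgh
h = kx²/(2mg) = (2740)(0.0670)²/(2 × 4.03 × 10) = 0.1526 m

h = 0.153 m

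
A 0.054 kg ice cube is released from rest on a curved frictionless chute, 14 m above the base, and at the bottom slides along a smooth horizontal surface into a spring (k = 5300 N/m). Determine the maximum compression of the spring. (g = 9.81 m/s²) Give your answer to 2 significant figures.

x = 0.053 m

At max compression the cube is momentarily at rest: mgh = ½kx²
x = √(2mgh/k) = √(2 × 0.054 × 9.81 × 14 / 5300) = 0.05290 m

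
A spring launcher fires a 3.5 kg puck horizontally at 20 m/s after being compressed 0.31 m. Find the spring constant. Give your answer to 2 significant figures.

Energy stored in the spring equals the launch KE: ½kx² = ½mv²
k = mv²/x² = (3.5)(20)²/(0.31)² = 14568 N/m

k = 15000 N/m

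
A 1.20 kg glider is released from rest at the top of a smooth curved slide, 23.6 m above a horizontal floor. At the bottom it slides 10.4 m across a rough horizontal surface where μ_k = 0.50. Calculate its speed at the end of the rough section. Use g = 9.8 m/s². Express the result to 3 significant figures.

v = 19.0 m/s

Energy at the top = energy at the end + work done against friction:
mgh = ½mv² + μ_k m g d
W_f = μ_k mg d = (0.50)(1.20)(9.8)(10.4) = 61.15 J
½mv² = mgh − W_f = 277.54 − 61.15 = 216.38 J
v = √(2 × 216.38/1.20) = 18.99 m/s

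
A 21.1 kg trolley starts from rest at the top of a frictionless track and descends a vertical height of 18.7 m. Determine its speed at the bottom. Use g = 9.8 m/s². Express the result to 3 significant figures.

v = 19.1 m/s

By conservation of mechanical energy, mgh = ½mv²
The mass cancels from both sides.
v = √(2gh) = √(2 × 9.8 × 18.7) = √366.52 = 19.14 m/s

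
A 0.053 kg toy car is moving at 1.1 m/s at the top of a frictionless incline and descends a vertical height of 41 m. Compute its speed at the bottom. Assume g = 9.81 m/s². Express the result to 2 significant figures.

v = 28 m/s

By conservation of mechanical energy, ½mv₀² + mgh = ½mv²
v² = v₀² + 2gh = (1.1)² + 2(9.81)(41) = 805.63
v = √805.63 = 28.38 m/s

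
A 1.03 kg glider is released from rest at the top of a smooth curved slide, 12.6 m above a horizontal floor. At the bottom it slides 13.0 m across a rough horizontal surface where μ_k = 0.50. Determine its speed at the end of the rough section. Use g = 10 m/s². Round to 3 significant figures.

v = 11.0 m/s

Applying the work–energy principle:
mgh = ½mv² + μ_k m g d
W_f = μ_k mg d = (0.50)(1.03)(10)(13.0) = 66.95 J
½mv² = mgh − W_f = 129.78 − 66.95 = 62.830 J
v = √(2 × 62.830/1.03) = 11.05 m/s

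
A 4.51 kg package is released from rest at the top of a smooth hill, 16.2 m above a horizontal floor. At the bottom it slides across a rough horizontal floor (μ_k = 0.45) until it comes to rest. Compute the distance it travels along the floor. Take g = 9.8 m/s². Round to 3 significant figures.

d = 36.0 m

Energy bookkeeping (friction removes W_f = μ_k N d):
At rest all PE has been dissipated by friction: mgh = μ_k m g d
d = h/μ_k = 16.2/0.45 = 36.00 m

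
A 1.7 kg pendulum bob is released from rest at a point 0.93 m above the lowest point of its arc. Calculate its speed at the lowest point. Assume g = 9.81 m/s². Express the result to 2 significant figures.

v = 4.3 m/s

Mechanical energy is conserved (no friction): mgh = ½mv²
The mass cancels from both sides.
v = √(2gh) = √(2 × 9.81 × 0.93) = √18.247 = 4.272 m/s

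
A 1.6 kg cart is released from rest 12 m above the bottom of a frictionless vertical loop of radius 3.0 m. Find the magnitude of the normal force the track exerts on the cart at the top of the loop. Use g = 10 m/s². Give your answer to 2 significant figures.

Energy from release to top (height 2r): mgh = ½mv_top² + mg(2r)
v_top² = 2g(h − 2r) = 2(10)(12 − 6.000) = 120.00 m²/s²
At the top, both N and weight point toward the centre: N + mg = mv_top²/r
N = m(v_top²/r − g) = 1.6(120.00/3.0 − 10) = 48.00 N

N = 48 N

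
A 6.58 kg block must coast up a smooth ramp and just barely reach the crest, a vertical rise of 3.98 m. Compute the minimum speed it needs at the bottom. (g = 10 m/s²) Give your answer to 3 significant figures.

v = 8.92 m/s

At the top it is momentarily at rest, so all KE converts to PE: ½mv² = mgh
v = √(2gh) = √(2 × 10 × 3.98) = 8.922 m/s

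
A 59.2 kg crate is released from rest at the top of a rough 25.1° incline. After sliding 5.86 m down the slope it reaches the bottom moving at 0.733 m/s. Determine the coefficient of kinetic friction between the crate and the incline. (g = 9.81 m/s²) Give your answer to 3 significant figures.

μ_k = 0.463

The energy dissipated by friction is the PE lost minus the KE gained:
mgL sinθ = 1443.6 J; ½mv² = 15.904 J
W_f = 1443.6 − 15.904 = 1428 J
μ_k = W_f/(mg cosθ · L) = 1428/(525.9 × 5.86) = 0.4633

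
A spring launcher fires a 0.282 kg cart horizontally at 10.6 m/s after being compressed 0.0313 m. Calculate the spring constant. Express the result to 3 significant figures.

k = 32300 N/m

½kx² = ½mv²
k = mv²/x² = (0.282)(10.6)²/(0.0313)² = 32342 N/m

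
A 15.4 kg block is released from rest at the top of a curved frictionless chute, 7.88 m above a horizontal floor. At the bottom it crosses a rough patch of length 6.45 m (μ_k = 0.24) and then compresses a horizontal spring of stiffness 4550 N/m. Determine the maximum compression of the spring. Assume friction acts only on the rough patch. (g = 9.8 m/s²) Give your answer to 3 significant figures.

x = 0.648 m

Initial energy: E₁ = mgh = (15.4)(9.8)(7.88) = 1189.2 J
Friction removes W_f = μ_k mg d = (0.24)(15.4)(9.8)(6.45) = 233.6 J
Energy reaching the spring: E = 1189.2 − 233.6 = 955.63 J
At max compression ½kx² = E ⇒ x = √(2E/k) = √(2 × 955.63/4550) = 0.6481 m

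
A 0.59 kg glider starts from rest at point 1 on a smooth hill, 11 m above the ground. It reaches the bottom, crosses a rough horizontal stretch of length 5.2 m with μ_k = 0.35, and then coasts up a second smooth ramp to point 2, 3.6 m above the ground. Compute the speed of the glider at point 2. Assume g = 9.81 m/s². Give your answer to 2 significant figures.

Energy at 1: mgh₁ = (0.59)(9.81)(11) = 63.667 J
Friction loss: W_f = μ_k mg d = 10.53 J
At 2: ½mv² + mgh₂ = mgh₁ − W_f
½mv² = 63.667 − 10.53 − 20.836 = 32.296 J
v = √(2 × 32.296/0.59) = 10.46 m/s

v = 10 m/s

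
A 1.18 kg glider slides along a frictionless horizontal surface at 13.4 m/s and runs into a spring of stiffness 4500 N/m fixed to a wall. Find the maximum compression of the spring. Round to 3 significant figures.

At max compression the glider is momentarily at rest: ½mv² = ½kx²
x = v√(m/k) = 13.4 × √(1.18/4500) = 0.2170 m

x = 0.217 m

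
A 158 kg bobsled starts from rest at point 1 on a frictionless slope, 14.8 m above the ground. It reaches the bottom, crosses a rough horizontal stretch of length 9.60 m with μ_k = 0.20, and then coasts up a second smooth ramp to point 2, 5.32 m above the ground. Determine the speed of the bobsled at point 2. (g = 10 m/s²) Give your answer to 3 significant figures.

v = 12.3 m/s

Energy at 1: mgh₁ = (158)(10)(14.8) = 23384 J
Friction loss: W_f = μ_k mg d = 3034 J
At 2: ½mv² + mgh₂ = mgh₁ − W_f
½mv² = 23384 − 3034 − 8405.6 = 11945 J
v = √(2 × 11945/158) = 12.30 m/s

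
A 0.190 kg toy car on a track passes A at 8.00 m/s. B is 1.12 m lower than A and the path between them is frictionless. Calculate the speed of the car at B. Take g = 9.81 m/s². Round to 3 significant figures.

v = 9.27 m/s

By conservation of mechanical energy, ½mv₀² + mgh = ½mv²
v² = v₀² + 2gh = (8.00)² + 2(9.81)(1.12) = 85.974
v = √85.974 = 9.272 m/s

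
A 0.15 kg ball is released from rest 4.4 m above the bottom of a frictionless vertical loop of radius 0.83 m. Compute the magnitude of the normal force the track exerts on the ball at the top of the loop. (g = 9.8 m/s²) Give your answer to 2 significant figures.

N = 8.2 N

Energy from release to top (height 2r): mgh = ½mv_top² + mg(2r)
v_top² = 2g(h − 2r) = 2(9.8)(4.4 − 1.660) = 53.704 m²/s²
At the top, both N and weight point toward the centre: N + mg = mv_top²/r
N = m(v_top²/r − g) = 0.15(53.704/0.83 − 9.8) = 8.236 N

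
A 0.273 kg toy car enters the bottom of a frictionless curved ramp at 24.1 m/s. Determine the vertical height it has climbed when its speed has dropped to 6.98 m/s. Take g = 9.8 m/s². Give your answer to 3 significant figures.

Energy balance between the two points: ½mv₁² = ½mv₂² + mgh
h = (v₁² − v₂²)/(2g) = (24.1² − 6.98²)/(2 × 9.8) = 27.15 m

h = 27.1 m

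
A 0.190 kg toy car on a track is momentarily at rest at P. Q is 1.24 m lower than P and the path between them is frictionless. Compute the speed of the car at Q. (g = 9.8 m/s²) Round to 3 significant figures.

Equating total energy at the two states: mgh = ½mv²
v = √(2gh) = √(2 × 9.8 × 1.24) = √24.304 = 4.930 m/s

v = 4.93 m/s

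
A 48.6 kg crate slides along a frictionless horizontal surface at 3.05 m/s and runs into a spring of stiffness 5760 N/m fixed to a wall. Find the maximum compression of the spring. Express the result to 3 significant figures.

x = 0.280 m

Conservation of energy between contact and max compression: ½mv² = ½kx²
x = v√(m/k) = 3.05 × √(48.6/5760) = 0.2802 m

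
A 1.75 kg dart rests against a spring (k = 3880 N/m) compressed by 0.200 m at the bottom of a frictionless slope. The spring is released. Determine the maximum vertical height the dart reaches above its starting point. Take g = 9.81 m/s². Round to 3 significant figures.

h = 4.52 m

Energy conservation from release to the highest point: ½kx² = mgh
h = kx²/(2mg) = (3880)(0.200)²/(2 × 1.75 × 9.81) = 4.520 m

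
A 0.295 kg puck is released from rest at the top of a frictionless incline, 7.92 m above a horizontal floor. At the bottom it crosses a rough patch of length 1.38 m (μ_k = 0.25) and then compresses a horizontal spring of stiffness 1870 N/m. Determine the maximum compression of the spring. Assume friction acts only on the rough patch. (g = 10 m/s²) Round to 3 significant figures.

x = 0.155 m

Initial energy: E₁ = mgh = (0.295)(10)(7.92) = 23.364 J
Friction removes W_f = μ_k mg d = (0.25)(0.295)(10)(1.38) = 1.018 J
Energy reaching the spring: E = 23.364 − 1.018 = 22.346 J
At max compression ½kx² = E ⇒ x = √(2E/k) = √(2 × 22.346/1870) = 0.1546 m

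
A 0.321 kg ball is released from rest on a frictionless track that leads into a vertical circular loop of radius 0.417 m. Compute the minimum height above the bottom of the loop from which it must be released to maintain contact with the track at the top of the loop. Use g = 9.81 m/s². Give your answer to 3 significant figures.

At the top, for minimum speed gravity alone supplies the centripetal force: mg = mv_top²/r ⇒ v_top² = gr = 4.091 m²/s²
Energy conservation from release height h to the top (height 2r): mgh = ½mv_top² + mg(2r)
h = v_top²/(2g) + 2r = r/2 + 2r = 5r/2 = 1.042 m

h = 1.04 m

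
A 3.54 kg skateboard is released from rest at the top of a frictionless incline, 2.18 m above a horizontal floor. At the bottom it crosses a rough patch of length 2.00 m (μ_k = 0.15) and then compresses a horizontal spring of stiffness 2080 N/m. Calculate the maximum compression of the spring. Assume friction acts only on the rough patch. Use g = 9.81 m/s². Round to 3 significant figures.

Initial energy: E₁ = mgh = (3.54)(9.81)(2.18) = 75.706 J
Friction removes W_f = μ_k mg d = (0.15)(3.54)(9.81)(2.00) = 10.42 J
Energy reaching the spring: E = 75.706 − 10.42 = 65.288 J
At max compression ½kx² = E ⇒ x = √(2E/k) = √(2 × 65.288/2080) = 0.2506 m

x = 0.251 m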